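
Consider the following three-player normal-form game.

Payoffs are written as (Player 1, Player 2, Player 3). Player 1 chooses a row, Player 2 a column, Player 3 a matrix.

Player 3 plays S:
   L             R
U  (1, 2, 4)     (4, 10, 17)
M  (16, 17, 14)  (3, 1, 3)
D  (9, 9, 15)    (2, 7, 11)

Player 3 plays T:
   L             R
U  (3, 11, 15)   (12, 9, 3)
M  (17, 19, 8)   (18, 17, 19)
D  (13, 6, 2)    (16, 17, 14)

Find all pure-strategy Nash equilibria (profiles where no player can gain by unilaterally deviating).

Mark each player's best response to every combination of opponents' strategies; a profile where every player is best-responding is a pure Nash equilibrium.
Player 1 against (L, S): payoffs 1, 16, 9 → best response M.
Player 1 against (L, T): payoffs 3, 17, 13 → best response M.
Player 1 against (R, S): payoffs 4, 3, 2 → best response U.
Player 1 against (R, T): payoffs 12, 18, 16 → best response M.
Player 2 against (U, S): payoffs 2, 10 → best response R.
Player 2 against (U, T): payoffs 11, 9 → best response L.
Player 2 against (M, S): payoffs 17, 1 → best response L.
Player 2 against (M, T): payoffs 19, 17 → best response L.
Player 2 against (D, S): payoffs 9, 7 → best response L.
Player 2 against (D, T): payoffs 6, 17 → best response R.
Player 3 against (U, L): payoffs 4, 15 → best response T.
Player 3 against (U, R): payoffs 17, 3 → best response S.
Player 3 against (M, L): payoffs 14, 8 → best response S.
Player 3 against (M, R): payoffs 3, 19 → best response T.
Player 3 against (D, L): payoffs 15, 2 → best response S.
Player 3 against (D, R): payoffs 11, 14 → best response T.
Mutual best responses: (U, R, S); (M, L, S).

Pure-strategy Nash equilibria: (U, R, S); (M, L, S)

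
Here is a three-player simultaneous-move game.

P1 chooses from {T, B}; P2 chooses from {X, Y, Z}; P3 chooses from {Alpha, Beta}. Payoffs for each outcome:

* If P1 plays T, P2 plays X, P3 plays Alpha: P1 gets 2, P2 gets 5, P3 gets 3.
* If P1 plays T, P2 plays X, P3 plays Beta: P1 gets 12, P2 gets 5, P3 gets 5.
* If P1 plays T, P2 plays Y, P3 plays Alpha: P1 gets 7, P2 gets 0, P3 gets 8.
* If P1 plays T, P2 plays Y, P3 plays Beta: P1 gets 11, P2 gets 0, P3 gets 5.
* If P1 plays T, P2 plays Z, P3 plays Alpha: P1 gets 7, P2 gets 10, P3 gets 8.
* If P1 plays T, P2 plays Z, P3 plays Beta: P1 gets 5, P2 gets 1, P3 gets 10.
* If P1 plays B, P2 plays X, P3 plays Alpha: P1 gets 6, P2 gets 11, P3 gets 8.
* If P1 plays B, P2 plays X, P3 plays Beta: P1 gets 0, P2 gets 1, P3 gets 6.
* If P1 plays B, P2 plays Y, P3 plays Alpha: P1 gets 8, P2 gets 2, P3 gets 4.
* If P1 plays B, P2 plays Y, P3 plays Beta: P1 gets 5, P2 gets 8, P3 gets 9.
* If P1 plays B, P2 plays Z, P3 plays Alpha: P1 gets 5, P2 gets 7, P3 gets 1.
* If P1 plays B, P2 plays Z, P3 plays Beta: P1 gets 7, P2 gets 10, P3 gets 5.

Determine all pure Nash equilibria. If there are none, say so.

The pure Nash equilibria are (T, X, Beta); (B, X, Alpha); (B, Z, Beta).

For each player, find the best response to each opponent profile; mutual best responses are the pure NE.
P1 against (X, Alpha): payoffs 2, 6 → best response B.
P1 against (X, Beta): payoffs 12, 0 → best response T.
P1 against (Y, Alpha): payoffs 7, 8 → best response B.
P1 against (Y, Beta): payoffs 11, 5 → best response T.
P1 against (Z, Alpha): payoffs 7, 5 → best response T.
P1 against (Z, Beta): payoffs 5, 7 → best response B.
P2 against (T, Alpha): payoffs 5, 0, 10 → best response Z.
P2 against (T, Beta): payoffs 5, 0, 1 → best response X.
P2 against (B, Alpha): payoffs 11, 2, 7 → best response X.
P2 against (B, Beta): payoffs 1, 8, 10 → best response Z.
P3 against (T, X): payoffs 3, 5 → best response Beta.
P3 against (T, Y): payoffs 8, 5 → best response Alpha.
P3 against (T, Z): payoffs 8, 10 → best response Beta.
P3 against (B, X): payoffs 8, 6 → best response Alpha.
P3 against (B, Y): payoffs 4, 9 → best response Beta.
P3 against (B, Z): payoffs 1, 5 → best response Beta.
Mutual best responses: (T, X, Beta); (B, X, Alpha); (B, Z, Beta).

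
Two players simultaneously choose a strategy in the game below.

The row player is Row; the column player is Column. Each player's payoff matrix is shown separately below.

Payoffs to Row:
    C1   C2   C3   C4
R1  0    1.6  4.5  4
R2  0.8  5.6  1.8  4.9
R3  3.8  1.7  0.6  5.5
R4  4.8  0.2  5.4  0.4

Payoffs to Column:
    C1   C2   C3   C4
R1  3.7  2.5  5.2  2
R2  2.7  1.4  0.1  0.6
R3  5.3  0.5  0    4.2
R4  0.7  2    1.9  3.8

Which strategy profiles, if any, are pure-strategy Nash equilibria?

(R1, C1): Row can switch to R2 (0 → 0.8). Not NE.
(R1, C2): Row can switch to R2 (1.6 → 5.6). Not NE.
(R1, C3): Row can switch to R4 (4.5 → 5.4). Not NE.
(R1, C4): Row can switch to R2 (4 → 4.9). Not NE.
(R2, C1): Row can switch to R3 (0.8 → 3.8). Not NE.
(R2, C2): Column can switch to C1 (1.4 → 2.7). Not NE.
(The remaining 10 profiles each have a profitable deviation by the same check.)

There is no pure-strategy Nash equilibrium.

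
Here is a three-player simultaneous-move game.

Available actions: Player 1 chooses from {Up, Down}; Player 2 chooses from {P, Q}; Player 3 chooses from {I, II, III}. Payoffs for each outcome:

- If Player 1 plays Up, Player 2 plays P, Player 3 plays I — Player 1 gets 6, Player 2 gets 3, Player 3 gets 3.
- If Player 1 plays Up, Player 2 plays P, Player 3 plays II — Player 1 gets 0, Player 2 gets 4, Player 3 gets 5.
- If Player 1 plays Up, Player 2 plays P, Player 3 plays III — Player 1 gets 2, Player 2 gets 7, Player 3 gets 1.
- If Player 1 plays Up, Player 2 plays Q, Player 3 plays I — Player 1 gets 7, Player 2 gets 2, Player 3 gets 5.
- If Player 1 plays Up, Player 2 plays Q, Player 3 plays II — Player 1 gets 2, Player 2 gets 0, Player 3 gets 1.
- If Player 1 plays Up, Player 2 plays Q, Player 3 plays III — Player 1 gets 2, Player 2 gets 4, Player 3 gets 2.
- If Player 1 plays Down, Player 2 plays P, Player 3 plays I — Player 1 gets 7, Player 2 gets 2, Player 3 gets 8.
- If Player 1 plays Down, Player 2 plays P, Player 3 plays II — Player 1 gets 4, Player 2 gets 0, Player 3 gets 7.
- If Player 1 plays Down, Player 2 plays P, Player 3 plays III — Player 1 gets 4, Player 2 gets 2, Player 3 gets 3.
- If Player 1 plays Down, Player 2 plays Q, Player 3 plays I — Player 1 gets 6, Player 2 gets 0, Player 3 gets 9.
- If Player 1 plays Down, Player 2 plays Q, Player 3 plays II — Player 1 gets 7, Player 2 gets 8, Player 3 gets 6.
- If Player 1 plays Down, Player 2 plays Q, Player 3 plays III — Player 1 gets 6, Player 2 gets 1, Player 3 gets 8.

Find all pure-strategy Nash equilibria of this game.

The unique pure-strategy Nash equilibrium is (Down, P, I).

Mark each player's best response to every combination of opponents' strategies; a profile where every player is best-responding is a pure Nash equilibrium.
Player 1 against (P, I): payoffs 6, 7 → best response Down.
Player 1 against (P, II): payoffs 0, 4 → best response Down.
Player 1 against (P, III): payoffs 2, 4 → best response Down.
Player 1 against (Q, I): payoffs 7, 6 → best response Up.
Player 1 against (Q, II): payoffs 2, 7 → best response Down.
Player 1 against (Q, III): payoffs 2, 6 → best response Down.
Player 2 against (Up, I): payoffs 3, 2 → best response P.
Player 2 against (Up, II): payoffs 4, 0 → best response P.
Player 2 against (Up, III): payoffs 7, 4 → best response P.
Player 2 against (Down, I): payoffs 2, 0 → best response P.
Player 2 against (Down, II): payoffs 0, 8 → best response Q.
Player 2 against (Down, III): payoffs 2, 1 → best response P.
Player 3 against (Up, P): payoffs 3, 5, 1 → best response II.
Player 3 against (Up, Q): payoffs 5, 1, 2 → best response I.
Player 3 against (Down, P): payoffs 8, 7, 3 → best response I.
Player 3 against (Down, Q): payoffs 9, 6, 8 → best response I.
Mutual best responses: (Down, P, I).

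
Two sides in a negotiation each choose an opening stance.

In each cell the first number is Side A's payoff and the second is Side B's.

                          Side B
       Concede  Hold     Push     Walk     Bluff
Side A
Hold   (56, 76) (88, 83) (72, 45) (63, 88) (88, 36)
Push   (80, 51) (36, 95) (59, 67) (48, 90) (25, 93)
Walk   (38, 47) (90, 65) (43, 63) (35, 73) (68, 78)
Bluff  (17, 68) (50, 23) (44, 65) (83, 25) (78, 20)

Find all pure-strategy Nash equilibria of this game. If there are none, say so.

Check each profile: it is a Nash equilibrium iff no player can strictly gain by switching unilaterally.
(Hold, Concede): Side A can switch to Push (56 → 80). Not NE.
(Hold, Hold): Side A can switch to Walk (88 → 90). Not NE.
(Hold, Push): Side B can switch to Concede (45 → 76). Not NE.
(Hold, Walk): Side A can switch to Bluff (63 → 83). Not NE.
(Hold, Bluff): Side B can switch to Concede (36 → 76). Not NE.
(Push, Concede): Side B can switch to Hold (51 → 95). Not NE.
(Push, Hold): Side A can switch to Hold (36 → 88). Not NE.
(Push, Push): Side A can switch to Hold (59 → 72). Not NE.
(Push, Walk): Side A can switch to Hold (48 → 63). Not NE.
(Push, Bluff): Side A can switch to Hold (25 → 88). Not NE.
(The remaining 10 profiles each have a profitable deviation by the same check.)

This game has no pure Nash equilibrium.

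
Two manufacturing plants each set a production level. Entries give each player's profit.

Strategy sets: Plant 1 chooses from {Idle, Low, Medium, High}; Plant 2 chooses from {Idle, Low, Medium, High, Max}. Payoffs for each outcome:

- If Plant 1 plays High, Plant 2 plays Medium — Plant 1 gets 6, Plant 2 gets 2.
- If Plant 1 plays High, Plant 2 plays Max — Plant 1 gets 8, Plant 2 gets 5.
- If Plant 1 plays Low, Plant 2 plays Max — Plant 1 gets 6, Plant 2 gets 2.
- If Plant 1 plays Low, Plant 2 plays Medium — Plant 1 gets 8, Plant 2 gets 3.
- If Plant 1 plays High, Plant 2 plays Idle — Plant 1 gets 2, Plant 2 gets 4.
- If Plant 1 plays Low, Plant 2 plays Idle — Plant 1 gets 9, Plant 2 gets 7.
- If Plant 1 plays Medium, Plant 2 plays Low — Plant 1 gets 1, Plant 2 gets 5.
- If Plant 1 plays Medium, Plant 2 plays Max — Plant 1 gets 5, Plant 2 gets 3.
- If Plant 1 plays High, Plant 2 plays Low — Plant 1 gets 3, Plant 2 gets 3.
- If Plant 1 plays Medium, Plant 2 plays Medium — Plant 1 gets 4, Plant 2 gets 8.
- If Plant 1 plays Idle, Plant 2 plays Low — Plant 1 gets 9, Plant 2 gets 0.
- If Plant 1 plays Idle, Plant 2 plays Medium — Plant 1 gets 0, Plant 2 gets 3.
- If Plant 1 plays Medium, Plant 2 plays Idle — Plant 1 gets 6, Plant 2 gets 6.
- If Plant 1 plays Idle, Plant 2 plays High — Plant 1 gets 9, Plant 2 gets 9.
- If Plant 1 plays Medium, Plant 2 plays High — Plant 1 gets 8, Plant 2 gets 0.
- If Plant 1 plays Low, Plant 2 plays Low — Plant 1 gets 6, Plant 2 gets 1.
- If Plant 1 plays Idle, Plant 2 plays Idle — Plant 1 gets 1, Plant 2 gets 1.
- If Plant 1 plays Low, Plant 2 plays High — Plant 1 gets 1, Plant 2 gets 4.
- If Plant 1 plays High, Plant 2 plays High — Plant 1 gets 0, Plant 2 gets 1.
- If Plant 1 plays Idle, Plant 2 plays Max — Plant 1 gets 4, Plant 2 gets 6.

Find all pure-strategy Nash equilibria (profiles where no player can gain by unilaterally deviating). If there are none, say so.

The pure Nash equilibria are (Idle, High); (Low, Idle); (High, Max).

Mark each player's best response to every combination of opponents' strategies; a profile where every player is best-responding is a pure Nash equilibrium.
Plant 1 against Idle: payoffs 1, 9, 6, 2 → best response Low.
Plant 1 against Low: payoffs 9, 6, 1, 3 → best response Idle.
Plant 1 against Medium: payoffs 0, 8, 4, 6 → best response Low.
Plant 1 against High: payoffs 9, 1, 8, 0 → best response Idle.
Plant 1 against Max: payoffs 4, 6, 5, 8 → best response High.
Plant 2 against Idle: payoffs 1, 0, 3, 9, 6 → best response High.
Plant 2 against Low: payoffs 7, 1, 3, 4, 2 → best response Idle.
Plant 2 against Medium: payoffs 6, 5, 8, 0, 3 → best response Medium.
Plant 2 against High: payoffs 4, 3, 2, 1, 5 → best response Max.
Mutual best responses: (Idle, High); (Low, Idle); (High, Max).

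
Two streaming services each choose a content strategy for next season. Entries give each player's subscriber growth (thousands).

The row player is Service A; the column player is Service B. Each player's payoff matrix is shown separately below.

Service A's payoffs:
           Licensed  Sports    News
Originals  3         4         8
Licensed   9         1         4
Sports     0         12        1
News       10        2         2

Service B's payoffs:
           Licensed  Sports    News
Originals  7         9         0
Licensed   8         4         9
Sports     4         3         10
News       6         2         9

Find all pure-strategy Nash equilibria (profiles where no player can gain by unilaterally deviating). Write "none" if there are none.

There is no pure-strategy Nash equilibrium.

Mark each player's best response to every combination of opponents' strategies; a profile where every player is best-responding is a pure Nash equilibrium.
Service A against Licensed: payoffs 3, 9, 0, 10 → best response News.
Service A against Sports: payoffs 4, 1, 12, 2 → best response Sports.
Service A against News: payoffs 8, 4, 1, 2 → best response Originals.
Service B against Originals: payoffs 7, 9, 0 → best response Sports.
Service B against Licensed: payoffs 8, 4, 9 → best response News.
Service B against Sports: payoffs 4, 3, 10 → best response News.
Service B against News: payoffs 6, 2, 9 → best response News.
No profile is a mutual best response for all players.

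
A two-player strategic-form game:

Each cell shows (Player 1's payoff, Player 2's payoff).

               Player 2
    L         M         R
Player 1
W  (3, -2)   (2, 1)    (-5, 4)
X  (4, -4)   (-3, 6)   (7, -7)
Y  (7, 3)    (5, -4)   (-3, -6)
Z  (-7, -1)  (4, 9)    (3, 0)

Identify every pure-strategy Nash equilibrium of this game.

Player 1 against L: payoffs 3, 4, 7, -7 → best response Y.
Player 1 against M: payoffs 2, -3, 5, 4 → best response Y.
Player 1 against R: payoffs -5, 7, -3, 3 → best response X.
Player 2 against W: payoffs -2, 1, 4 → best response R.
Player 2 against X: payoffs -4, 6, -7 → best response M.
Player 2 against Y: payoffs 3, -4, -6 → best response L.
Player 2 against Z: payoffs -1, 9, 0 → best response M.
Mutual best responses: (Y, L).

The unique pure-strategy Nash equilibrium is (Y, L).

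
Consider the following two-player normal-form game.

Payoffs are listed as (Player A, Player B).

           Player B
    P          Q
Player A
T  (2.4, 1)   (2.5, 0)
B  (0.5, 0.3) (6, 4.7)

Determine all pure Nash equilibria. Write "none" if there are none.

(T, P): Player A gets 2.4, best alternative 0.5; Player B gets 1, best alternative 0. No profitable deviation — NE.
(T, Q): Player A can switch to B (2.5 → 6). Not NE.
(B, P): Player A can switch to T (0.5 → 2.4). Not NE.
(B, Q): Player A gets 6, best alternative 2.5; Player B gets 4.7, best alternative 0.3. No profitable deviation — NE.

(T, P); (B, Q)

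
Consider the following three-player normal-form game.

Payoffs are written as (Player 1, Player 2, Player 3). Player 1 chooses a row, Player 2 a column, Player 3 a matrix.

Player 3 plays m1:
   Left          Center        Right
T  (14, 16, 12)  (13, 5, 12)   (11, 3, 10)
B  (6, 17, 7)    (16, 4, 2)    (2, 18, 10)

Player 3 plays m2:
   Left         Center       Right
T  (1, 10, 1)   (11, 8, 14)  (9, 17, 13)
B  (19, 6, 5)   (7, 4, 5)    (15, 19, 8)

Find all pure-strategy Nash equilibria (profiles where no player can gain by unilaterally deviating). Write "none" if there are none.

Pure NE: (T, Left, m1)

For each player, find the best response to each opponent profile; mutual best responses are the pure NE.
Player 1 against (Left, m1): payoffs 14, 6 → best response T.
Player 1 against (Left, m2): payoffs 1, 19 → best response B.
Player 1 against (Center, m1): payoffs 13, 16 → best response B.
Player 1 against (Center, m2): payoffs 11, 7 → best response T.
Player 1 against (Right, m1): payoffs 11, 2 → best response T.
Player 1 against (Right, m2): payoffs 9, 15 → best response B.
Player 2 against (T, m1): payoffs 16, 5, 3 → best response Left.
Player 2 against (T, m2): payoffs 10, 8, 17 → best response Right.
Player 2 against (B, m1): payoffs 17, 4, 18 → best response Right.
Player 2 against (B, m2): payoffs 6, 4, 19 → best response Right.
Player 3 against (T, Left): payoffs 12, 1 → best response m1.
Player 3 against (T, Center): payoffs 12, 14 → best response m2.
Player 3 against (T, Right): payoffs 10, 13 → best response m2.
Player 3 against (B, Left): payoffs 7, 5 → best response m1.
Player 3 against (B, Center): payoffs 2, 5 → best response m2.
Player 3 against (B, Right): payoffs 10, 8 → best response m1.
Mutual best responses: (T, Left, m1).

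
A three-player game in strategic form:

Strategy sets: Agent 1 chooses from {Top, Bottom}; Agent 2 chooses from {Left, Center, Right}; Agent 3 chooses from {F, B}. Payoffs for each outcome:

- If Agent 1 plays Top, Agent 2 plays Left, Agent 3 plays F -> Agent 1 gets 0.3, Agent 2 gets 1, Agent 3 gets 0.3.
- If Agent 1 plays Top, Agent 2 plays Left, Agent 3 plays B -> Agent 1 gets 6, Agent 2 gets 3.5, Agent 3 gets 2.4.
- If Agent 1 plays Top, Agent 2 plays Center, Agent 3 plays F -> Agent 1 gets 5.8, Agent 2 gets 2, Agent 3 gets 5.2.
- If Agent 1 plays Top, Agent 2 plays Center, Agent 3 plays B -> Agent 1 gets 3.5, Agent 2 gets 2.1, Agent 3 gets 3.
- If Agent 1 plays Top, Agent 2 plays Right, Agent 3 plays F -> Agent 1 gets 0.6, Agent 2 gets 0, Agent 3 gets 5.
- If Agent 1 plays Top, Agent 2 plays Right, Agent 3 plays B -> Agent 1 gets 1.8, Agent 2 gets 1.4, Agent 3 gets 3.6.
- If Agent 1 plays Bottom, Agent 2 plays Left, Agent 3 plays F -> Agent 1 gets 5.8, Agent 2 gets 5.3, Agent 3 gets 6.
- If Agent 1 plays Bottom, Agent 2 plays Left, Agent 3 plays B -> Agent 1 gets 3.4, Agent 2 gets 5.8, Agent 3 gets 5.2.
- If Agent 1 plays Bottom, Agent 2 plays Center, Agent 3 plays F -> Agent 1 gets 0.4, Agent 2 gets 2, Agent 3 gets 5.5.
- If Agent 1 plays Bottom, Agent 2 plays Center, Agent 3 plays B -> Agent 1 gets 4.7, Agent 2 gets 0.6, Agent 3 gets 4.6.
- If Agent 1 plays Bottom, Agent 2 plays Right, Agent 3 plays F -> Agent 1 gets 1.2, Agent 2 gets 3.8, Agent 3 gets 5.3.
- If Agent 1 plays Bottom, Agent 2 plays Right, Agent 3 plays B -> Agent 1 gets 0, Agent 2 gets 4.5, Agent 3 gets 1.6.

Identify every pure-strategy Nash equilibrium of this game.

(Top, Left, F): Agent 1 can switch to Bottom (0.3 → 5.8). Not NE.
(Top, Left, B): Agent 1 gets 6, best alternative 3.4; Agent 2 gets 3.5, best alternative 2.1; Agent 3 gets 2.4, best alternative 0.3. No profitable deviation — NE.
(Top, Center, F): Agent 1 gets 5.8, best alternative 0.4; Agent 2 gets 2, best alternative 1; Agent 3 gets 5.2, best alternative 3. No profitable deviation — NE.
(Top, Center, B): Agent 1 can switch to Bottom (3.5 → 4.7). Not NE.
(Top, Right, F): Agent 1 can switch to Bottom (0.6 → 1.2). Not NE.
(Top, Right, B): Agent 2 can switch to Left (1.4 → 3.5). Not NE.
(Bottom, Left, F): Agent 1 gets 5.8, best alternative 0.3; Agent 2 gets 5.3, best alternative 3.8; Agent 3 gets 6, best alternative 5.2. No profitable deviation — NE.
(Bottom, Left, B): Agent 1 can switch to Top (3.4 → 6). Not NE.
(Bottom, Center, F): Agent 1 can switch to Top (0.4 → 5.8). Not NE.
(Bottom, Center, B): Agent 2 can switch to Left (0.6 → 5.8). Not NE.
(Bottom, Right, F): Agent 2 can switch to Left (3.8 → 5.3). Not NE.
(The remaining 1 profile has a profitable deviation by the same check.)

The pure Nash equilibria are (Top, Left, B), (Top, Center, F), (Bottom, Left, F).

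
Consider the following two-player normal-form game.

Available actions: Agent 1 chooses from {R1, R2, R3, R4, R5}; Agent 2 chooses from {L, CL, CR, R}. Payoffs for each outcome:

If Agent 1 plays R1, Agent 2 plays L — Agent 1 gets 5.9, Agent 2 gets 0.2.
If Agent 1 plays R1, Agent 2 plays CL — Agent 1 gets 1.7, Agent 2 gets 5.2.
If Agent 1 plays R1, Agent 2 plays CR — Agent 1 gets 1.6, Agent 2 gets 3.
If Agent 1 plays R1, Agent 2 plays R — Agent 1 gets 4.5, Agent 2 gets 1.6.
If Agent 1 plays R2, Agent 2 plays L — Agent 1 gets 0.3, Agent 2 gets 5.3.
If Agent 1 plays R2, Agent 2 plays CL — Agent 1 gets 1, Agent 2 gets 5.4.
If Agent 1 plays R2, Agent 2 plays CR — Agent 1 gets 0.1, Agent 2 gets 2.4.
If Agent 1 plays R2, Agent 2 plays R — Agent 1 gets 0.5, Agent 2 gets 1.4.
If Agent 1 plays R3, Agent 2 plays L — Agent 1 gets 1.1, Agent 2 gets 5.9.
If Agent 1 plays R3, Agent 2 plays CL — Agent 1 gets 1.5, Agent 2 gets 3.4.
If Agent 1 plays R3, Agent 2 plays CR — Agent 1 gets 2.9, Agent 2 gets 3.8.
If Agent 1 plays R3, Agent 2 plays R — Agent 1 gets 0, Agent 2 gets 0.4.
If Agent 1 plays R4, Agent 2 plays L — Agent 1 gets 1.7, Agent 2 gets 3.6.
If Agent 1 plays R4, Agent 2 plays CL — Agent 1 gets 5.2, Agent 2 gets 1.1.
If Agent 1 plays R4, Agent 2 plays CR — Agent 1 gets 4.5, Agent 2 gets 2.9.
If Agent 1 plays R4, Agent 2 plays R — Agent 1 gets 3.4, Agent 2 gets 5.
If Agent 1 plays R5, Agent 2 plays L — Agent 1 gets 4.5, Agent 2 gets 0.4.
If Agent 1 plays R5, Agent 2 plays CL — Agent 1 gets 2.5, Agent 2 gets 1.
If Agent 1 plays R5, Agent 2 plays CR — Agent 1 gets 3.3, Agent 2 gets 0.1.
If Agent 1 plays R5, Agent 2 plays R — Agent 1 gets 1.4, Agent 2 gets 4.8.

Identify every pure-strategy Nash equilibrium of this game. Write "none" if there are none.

Agent 1 against L: payoffs 5.9, 0.3, 1.1, 1.7, 4.5 → best response R1.
Agent 1 against CL: payoffs 1.7, 1, 1.5, 5.2, 2.5 → best response R4.
Agent 1 against CR: payoffs 1.6, 0.1, 2.9, 4.5, 3.3 → best response R4.
Agent 1 against R: payoffs 4.5, 0.5, 0, 3.4, 1.4 → best response R1.
Agent 2 against R1: payoffs 0.2, 5.2, 3, 1.6 → best response CL.
Agent 2 against R2: payoffs 5.3, 5.4, 2.4, 1.4 → best response CL.
Agent 2 against R3: payoffs 5.9, 3.4, 3.8, 0.4 → best response L.
Agent 2 against R4: payoffs 3.6, 1.1, 2.9, 5 → best response R.
Agent 2 against R5: payoffs 0.4, 1, 0.1, 4.8 → best response R.
No profile is a mutual best response for all players.

No pure-strategy Nash equilibrium.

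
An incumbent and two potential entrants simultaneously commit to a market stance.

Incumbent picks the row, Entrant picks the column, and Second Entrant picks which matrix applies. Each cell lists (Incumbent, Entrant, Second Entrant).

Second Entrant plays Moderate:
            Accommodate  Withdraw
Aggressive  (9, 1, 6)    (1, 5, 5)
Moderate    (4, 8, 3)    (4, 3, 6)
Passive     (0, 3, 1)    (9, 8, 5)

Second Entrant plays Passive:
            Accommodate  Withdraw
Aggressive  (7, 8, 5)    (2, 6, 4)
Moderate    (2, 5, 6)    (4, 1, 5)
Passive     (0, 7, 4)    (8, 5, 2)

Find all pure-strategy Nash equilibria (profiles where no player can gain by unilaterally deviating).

(Aggressive, Accommodate, Moderate): Entrant can switch to Withdraw (1 → 5). Not NE.
(Aggressive, Accommodate, Passive): Second Entrant can switch to Moderate (5 → 6). Not NE.
(Aggressive, Withdraw, Moderate): Incumbent can switch to Moderate (1 → 4). Not NE.
(Aggressive, Withdraw, Passive): Incumbent can switch to Moderate (2 → 4). Not NE.
(Moderate, Accommodate, Moderate): Incumbent can switch to Aggressive (4 → 9). Not NE.
(Moderate, Accommodate, Passive): Incumbent can switch to Aggressive (2 → 7). Not NE.
(Moderate, Withdraw, Moderate): Incumbent can switch to Passive (4 → 9). Not NE.
(Moderate, Withdraw, Passive): Incumbent can switch to Passive (4 → 8). Not NE.
(Passive, Accommodate, Moderate): Incumbent can switch to Aggressive (0 → 9). Not NE.
(Passive, Accommodate, Passive): Incumbent can switch to Aggressive (0 → 7). Not NE.
(Passive, Withdraw, Moderate): Incumbent gets 9, best alternative 4; Entrant gets 8, best alternative 3; Second Entrant gets 5, best alternative 2. No profitable deviation — NE.
(The remaining 1 profile has a profitable deviation by the same check.)

Pure NE: (Passive, Withdraw, Moderate)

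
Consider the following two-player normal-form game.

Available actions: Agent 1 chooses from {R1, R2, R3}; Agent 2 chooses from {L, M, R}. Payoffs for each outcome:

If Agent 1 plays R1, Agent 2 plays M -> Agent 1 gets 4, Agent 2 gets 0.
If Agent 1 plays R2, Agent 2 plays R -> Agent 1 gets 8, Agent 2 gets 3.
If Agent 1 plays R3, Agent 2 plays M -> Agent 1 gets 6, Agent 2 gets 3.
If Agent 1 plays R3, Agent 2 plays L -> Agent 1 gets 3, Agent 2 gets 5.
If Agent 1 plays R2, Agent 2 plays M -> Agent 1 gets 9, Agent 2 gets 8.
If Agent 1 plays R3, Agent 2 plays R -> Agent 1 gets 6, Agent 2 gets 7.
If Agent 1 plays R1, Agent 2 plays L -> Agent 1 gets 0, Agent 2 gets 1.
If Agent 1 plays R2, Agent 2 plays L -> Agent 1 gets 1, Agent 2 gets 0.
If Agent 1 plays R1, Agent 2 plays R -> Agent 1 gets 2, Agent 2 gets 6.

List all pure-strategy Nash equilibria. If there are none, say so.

Check each profile: it is a Nash equilibrium iff no player can strictly gain by switching unilaterally.
(R1, L): Agent 1 can switch to R2 (0 → 1). Not NE.
(R1, M): Agent 1 can switch to R2 (4 → 9). Not NE.
(R1, R): Agent 1 can switch to R2 (2 → 8). Not NE.
(R2, L): Agent 1 can switch to R3 (1 → 3). Not NE.
(R2, M): Agent 1 gets 9, best alternative 6; Agent 2 gets 8, best alternative 3. No profitable deviation — NE.
(R2, R): Agent 2 can switch to M (3 → 8). Not NE.
(R3, L): Agent 2 can switch to R (5 → 7). Not NE.
(R3, M): Agent 1 can switch to R2 (6 → 9). Not NE.
(R3, R): Agent 1 can switch to R2 (6 → 8). Not NE.

(R2, M)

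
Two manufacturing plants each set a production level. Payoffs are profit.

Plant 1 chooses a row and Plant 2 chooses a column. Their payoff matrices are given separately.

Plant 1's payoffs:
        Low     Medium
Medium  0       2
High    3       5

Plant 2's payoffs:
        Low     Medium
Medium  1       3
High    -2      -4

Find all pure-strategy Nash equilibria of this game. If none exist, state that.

The unique pure-strategy Nash equilibrium is (High, Low).

(Medium, Low): Plant 1 can switch to High (0 → 3). Not NE.
(Medium, Medium): Plant 1 can switch to High (2 → 5). Not NE.
(High, Low): Plant 1 gets 3, best alternative 0; Plant 2 gets -2, best alternative -4. No profitable deviation — NE.
(High, Medium): Plant 2 can switch to Low (-4 → -2). Not NE.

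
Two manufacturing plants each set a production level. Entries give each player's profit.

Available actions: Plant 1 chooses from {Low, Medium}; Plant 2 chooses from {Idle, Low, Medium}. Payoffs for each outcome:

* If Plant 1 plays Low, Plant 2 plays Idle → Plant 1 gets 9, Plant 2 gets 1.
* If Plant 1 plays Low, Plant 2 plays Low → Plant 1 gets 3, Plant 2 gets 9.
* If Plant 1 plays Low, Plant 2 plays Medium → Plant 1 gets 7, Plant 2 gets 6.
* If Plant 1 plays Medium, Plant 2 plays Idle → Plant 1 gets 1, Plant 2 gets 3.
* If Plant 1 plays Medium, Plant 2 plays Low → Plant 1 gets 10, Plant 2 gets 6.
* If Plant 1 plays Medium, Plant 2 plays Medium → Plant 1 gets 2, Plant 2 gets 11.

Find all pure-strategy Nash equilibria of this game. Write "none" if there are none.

For each strategy profile, look for a profitable unilateral deviation.
(Low, Idle): Plant 2 can switch to Low (1 → 9). Not NE.
(Low, Low): Plant 1 can switch to Medium (3 → 10). Not NE.
(Low, Medium): Plant 2 can switch to Low (6 → 9). Not NE.
(Medium, Idle): Plant 1 can switch to Low (1 → 9). Not NE.
(Medium, Low): Plant 2 can switch to Medium (6 → 11). Not NE.
(Medium, Medium): Plant 1 can switch to Low (2 → 7). Not NE.

none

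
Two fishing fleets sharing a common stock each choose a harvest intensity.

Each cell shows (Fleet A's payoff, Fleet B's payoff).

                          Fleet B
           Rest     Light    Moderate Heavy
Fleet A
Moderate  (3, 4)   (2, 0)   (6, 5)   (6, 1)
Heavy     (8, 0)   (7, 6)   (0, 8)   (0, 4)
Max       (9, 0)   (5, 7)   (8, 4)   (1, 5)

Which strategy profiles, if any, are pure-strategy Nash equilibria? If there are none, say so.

none

(Moderate, Rest): Fleet A can switch to Heavy (3 → 8). Not NE.
(Moderate, Light): Fleet A can switch to Heavy (2 → 7). Not NE.
(Moderate, Moderate): Fleet A can switch to Max (6 → 8). Not NE.
(Moderate, Heavy): Fleet B can switch to Rest (1 → 4). Not NE.
(Heavy, Rest): Fleet A can switch to Max (8 → 9). Not NE.
(Heavy, Light): Fleet B can switch to Moderate (6 → 8). Not NE.
(Heavy, Moderate): Fleet A can switch to Moderate (0 → 6). Not NE.
(Heavy, Heavy): Fleet A can switch to Moderate (0 → 6). Not NE.
(Max, Rest): Fleet B can switch to Light (0 → 7). Not NE.
(Max, Light): Fleet A can switch to Heavy (5 → 7). Not NE.
(Max, Moderate): Fleet B can switch to Light (4 → 7). Not NE.
(Max, Heavy): Fleet A can switch to Moderate (1 → 6). Not NE.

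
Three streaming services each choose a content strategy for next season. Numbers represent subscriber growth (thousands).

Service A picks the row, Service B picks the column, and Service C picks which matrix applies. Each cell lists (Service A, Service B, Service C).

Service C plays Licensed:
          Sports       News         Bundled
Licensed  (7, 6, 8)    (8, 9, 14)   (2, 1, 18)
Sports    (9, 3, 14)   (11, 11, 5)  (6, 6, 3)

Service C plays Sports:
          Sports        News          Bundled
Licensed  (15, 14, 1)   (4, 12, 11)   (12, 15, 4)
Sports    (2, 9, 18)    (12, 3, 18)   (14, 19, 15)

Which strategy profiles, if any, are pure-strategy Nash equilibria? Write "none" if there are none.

Mark each player's best response to every combination of opponents' strategies; a profile where every player is best-responding is a pure Nash equilibrium.
Service A against (Sports, Licensed): payoffs 7, 9 → best response Sports.
Service A against (Sports, Sports): payoffs 15, 2 → best response Licensed.
Service A against (News, Licensed): payoffs 8, 11 → best response Sports.
Service A against (News, Sports): payoffs 4, 12 → best response Sports.
Service A against (Bundled, Licensed): payoffs 2, 6 → best response Sports.
Service A against (Bundled, Sports): payoffs 12, 14 → best response Sports.
Service B against (Licensed, Licensed): payoffs 6, 9, 1 → best response News.
Service B against (Licensed, Sports): payoffs 14, 12, 15 → best response Bundled.
Service B against (Sports, Licensed): payoffs 3, 11, 6 → best response News.
Service B against (Sports, Sports): payoffs 9, 3, 19 → best response Bundled.
Service C against (Licensed, Sports): payoffs 8, 1 → best response Licensed.
Service C against (Licensed, News): payoffs 14, 11 → best response Licensed.
Service C against (Licensed, Bundled): payoffs 18, 4 → best response Licensed.
Service C against (Sports, Sports): payoffs 14, 18 → best response Sports.
Service C against (Sports, News): payoffs 5, 18 → best response Sports.
Service C against (Sports, Bundled): payoffs 3, 15 → best response Sports.
Mutual best responses: (Sports, Bundled, Sports).

(Sports, Bundled, Sports)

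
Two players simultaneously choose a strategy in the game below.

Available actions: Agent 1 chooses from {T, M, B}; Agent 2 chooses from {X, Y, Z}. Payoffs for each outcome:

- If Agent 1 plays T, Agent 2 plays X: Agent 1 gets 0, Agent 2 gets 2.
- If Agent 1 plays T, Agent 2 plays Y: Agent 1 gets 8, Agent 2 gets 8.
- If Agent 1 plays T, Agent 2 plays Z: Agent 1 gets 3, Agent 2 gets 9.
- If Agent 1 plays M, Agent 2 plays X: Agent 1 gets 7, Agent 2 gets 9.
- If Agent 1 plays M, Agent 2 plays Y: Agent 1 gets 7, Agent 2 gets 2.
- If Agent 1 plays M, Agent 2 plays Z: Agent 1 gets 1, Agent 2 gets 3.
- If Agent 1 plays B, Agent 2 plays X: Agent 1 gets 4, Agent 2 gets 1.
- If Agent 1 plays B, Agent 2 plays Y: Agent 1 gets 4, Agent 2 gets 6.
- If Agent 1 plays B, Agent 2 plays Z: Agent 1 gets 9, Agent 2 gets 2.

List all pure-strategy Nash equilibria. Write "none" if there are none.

The unique pure-strategy Nash equilibrium is (M, X).

Agent 1 against X: payoffs 0, 7, 4 → best response M.
Agent 1 against Y: payoffs 8, 7, 4 → best response T.
Agent 1 against Z: payoffs 3, 1, 9 → best response B.
Agent 2 against T: payoffs 2, 8, 9 → best response Z.
Agent 2 against M: payoffs 9, 2, 3 → best response X.
Agent 2 against B: payoffs 1, 6, 2 → best response Y.
Mutual best responses: (M, X).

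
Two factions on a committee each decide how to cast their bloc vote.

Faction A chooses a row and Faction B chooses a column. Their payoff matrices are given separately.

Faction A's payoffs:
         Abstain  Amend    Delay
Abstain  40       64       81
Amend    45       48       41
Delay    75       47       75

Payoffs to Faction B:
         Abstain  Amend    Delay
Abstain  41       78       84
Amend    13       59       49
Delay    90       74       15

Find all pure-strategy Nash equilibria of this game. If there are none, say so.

(Abstain, Delay), (Delay, Abstain)

Faction A against Abstain: payoffs 40, 45, 75 → best response Delay.
Faction A against Amend: payoffs 64, 48, 47 → best response Abstain.
Faction A against Delay: payoffs 81, 41, 75 → best response Abstain.
Faction B against Abstain: payoffs 41, 78, 84 → best response Delay.
Faction B against Amend: payoffs 13, 59, 49 → best response Amend.
Faction B against Delay: payoffs 90, 74, 15 → best response Abstain.
Mutual best responses: (Abstain, Delay); (Delay, Abstain).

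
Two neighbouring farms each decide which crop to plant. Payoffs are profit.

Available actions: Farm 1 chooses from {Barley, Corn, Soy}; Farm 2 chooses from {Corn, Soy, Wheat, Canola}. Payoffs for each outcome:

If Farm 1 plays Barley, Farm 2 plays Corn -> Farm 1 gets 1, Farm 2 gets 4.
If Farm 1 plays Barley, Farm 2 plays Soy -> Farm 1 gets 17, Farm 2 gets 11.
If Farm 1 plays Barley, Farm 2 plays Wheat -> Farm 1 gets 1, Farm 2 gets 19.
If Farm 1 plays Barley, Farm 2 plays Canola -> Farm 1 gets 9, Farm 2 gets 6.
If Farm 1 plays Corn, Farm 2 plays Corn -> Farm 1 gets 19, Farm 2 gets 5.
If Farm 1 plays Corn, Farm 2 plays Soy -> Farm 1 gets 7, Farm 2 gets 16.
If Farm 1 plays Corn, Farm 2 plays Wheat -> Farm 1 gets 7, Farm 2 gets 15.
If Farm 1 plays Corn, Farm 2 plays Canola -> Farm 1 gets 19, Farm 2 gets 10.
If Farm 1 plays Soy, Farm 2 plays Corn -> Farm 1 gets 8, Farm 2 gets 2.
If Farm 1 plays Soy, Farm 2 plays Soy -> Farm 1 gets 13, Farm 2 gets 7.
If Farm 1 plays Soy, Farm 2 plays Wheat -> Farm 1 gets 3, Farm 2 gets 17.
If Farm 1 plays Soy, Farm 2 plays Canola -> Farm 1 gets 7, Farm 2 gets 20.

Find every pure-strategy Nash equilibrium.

There is no pure-strategy Nash equilibrium.

Mark each player's best response to every combination of opponents' strategies; a profile where every player is best-responding is a pure Nash equilibrium.
Farm 1 against Corn: payoffs 1, 19, 8 → best response Corn.
Farm 1 against Soy: payoffs 17, 7, 13 → best response Barley.
Farm 1 against Wheat: payoffs 1, 7, 3 → best response Corn.
Farm 1 against Canola: payoffs 9, 19, 7 → best response Corn.
Farm 2 against Barley: payoffs 4, 11, 19, 6 → best response Wheat.
Farm 2 against Corn: payoffs 5, 16, 15, 10 → best response Soy.
Farm 2 against Soy: payoffs 2, 7, 17, 20 → best response Canola.
No profile is a mutual best response for all players.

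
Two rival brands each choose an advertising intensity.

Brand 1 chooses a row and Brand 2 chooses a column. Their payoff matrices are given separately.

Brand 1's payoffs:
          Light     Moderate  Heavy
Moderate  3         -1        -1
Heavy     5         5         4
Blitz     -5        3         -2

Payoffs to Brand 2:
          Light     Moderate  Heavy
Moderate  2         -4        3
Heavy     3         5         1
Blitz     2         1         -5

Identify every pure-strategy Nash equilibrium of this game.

Pure NE: (Heavy, Moderate)

For each strategy profile, look for a profitable unilateral deviation.
(Moderate, Light): Brand 1 can switch to Heavy (3 → 5). Not NE.
(Moderate, Moderate): Brand 1 can switch to Heavy (-1 → 5). Not NE.
(Moderate, Heavy): Brand 1 can switch to Heavy (-1 → 4). Not NE.
(Heavy, Light): Brand 2 can switch to Moderate (3 → 5). Not NE.
(Heavy, Moderate): Brand 1 gets 5, best alternative 3; Brand 2 gets 5, best alternative 3. No profitable deviation — NE.
(Heavy, Heavy): Brand 2 can switch to Light (1 → 3). Not NE.
(Blitz, Light): Brand 1 can switch to Moderate (-5 → 3). Not NE.
(Blitz, Moderate): Brand 1 can switch to Heavy (3 → 5). Not NE.
(Blitz, Heavy): Brand 1 can switch to Moderate (-2 → -1). Not NE.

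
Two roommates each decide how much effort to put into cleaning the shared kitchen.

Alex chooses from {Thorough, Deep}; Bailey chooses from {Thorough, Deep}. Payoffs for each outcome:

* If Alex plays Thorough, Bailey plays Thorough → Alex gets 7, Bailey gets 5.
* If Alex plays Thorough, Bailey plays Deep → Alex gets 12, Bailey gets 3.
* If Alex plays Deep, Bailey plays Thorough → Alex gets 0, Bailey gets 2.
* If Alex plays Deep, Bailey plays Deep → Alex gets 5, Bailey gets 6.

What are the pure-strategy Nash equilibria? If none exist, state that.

For each player, find the best response to each opponent profile; mutual best responses are the pure NE.
Alex against Thorough: payoffs 7, 0 → best response Thorough.
Alex against Deep: payoffs 12, 5 → best response Thorough.
Bailey against Thorough: payoffs 5, 3 → best response Thorough.
Bailey against Deep: payoffs 2, 6 → best response Deep.
Mutual best responses: (Thorough, Thorough).

(Thorough, Thorough)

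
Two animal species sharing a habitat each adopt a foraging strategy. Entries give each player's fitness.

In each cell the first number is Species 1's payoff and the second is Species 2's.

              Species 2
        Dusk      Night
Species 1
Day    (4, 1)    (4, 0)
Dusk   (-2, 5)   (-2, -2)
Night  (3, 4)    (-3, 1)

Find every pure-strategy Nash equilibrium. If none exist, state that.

Species 1 against Dusk: payoffs 4, -2, 3 → best response Day.
Species 1 against Night: payoffs 4, -2, -3 → best response Day.
Species 2 against Day: payoffs 1, 0 → best response Dusk.
Species 2 against Dusk: payoffs 5, -2 → best response Dusk.
Species 2 against Night: payoffs 4, 1 → best response Dusk.
Mutual best responses: (Day, Dusk).

(Day, Dusk)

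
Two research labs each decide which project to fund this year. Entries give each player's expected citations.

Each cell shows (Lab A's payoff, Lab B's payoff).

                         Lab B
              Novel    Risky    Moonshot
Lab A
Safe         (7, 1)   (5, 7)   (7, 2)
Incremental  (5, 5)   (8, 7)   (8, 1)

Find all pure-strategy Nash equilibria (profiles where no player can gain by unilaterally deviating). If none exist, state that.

(Safe, Novel): Lab B can switch to Risky (1 → 7). Not NE.
(Safe, Risky): Lab A can switch to Incremental (5 → 8). Not NE.
(Safe, Moonshot): Lab A can switch to Incremental (7 → 8). Not NE.
(Incremental, Novel): Lab A can switch to Safe (5 → 7). Not NE.
(Incremental, Risky): Lab A gets 8, best alternative 5; Lab B gets 7, best alternative 5. No profitable deviation — NE.
(Incremental, Moonshot): Lab B can switch to Novel (1 → 5). Not NE.

Pure NE: (Incremental, Risky)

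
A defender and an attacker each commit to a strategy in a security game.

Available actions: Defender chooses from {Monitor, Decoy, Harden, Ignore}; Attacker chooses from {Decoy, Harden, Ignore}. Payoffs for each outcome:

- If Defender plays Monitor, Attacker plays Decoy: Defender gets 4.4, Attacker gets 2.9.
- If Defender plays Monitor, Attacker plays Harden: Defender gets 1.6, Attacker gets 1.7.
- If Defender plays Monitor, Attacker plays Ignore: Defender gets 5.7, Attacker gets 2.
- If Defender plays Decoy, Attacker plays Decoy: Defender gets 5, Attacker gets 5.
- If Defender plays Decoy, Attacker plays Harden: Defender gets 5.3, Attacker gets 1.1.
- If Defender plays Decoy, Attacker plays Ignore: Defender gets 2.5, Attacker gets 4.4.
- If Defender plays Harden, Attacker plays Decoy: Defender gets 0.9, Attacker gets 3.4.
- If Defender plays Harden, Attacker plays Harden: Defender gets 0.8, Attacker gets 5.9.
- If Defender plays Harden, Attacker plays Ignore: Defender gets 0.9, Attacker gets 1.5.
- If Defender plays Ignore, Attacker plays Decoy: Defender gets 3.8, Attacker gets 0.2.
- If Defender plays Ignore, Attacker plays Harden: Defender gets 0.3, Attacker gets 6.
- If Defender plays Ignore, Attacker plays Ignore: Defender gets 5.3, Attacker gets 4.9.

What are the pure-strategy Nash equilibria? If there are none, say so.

(Decoy, Decoy)

Check each profile: it is a Nash equilibrium iff no player can strictly gain by switching unilaterally.
(Monitor, Decoy): Defender can switch to Decoy (4.4 → 5). Not NE.
(Monitor, Harden): Defender can switch to Decoy (1.6 → 5.3). Not NE.
(Monitor, Ignore): Attacker can switch to Decoy (2 → 2.9). Not NE.
(Decoy, Decoy): Defender gets 5, best alternative 4.4; Attacker gets 5, best alternative 4.4. No profitable deviation — NE.
(Decoy, Harden): Attacker can switch to Decoy (1.1 → 5). Not NE.
(Decoy, Ignore): Defender can switch to Monitor (2.5 → 5.7). Not NE.
(Harden, Decoy): Defender can switch to Monitor (0.9 → 4.4). Not NE.
(Harden, Harden): Defender can switch to Monitor (0.8 → 1.6). Not NE.
(Harden, Ignore): Defender can switch to Monitor (0.9 → 5.7). Not NE.
(Ignore, Decoy): Defender can switch to Monitor (3.8 → 4.4). Not NE.
(Ignore, Harden): Defender can switch to Monitor (0.3 → 1.6). Not NE.
(The remaining 1 profile has a profitable deviation by the same check.)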